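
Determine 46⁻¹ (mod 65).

46·41 = 1886 = 29·65 + 1, so 46⁻¹ ≡ 41 (mod 65).

41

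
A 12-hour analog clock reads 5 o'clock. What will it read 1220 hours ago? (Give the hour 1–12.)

1220 − 101·12 = 8, so 1220 ≡ 8 (mod 12).
5 − 8 → 9 on a 12-hour dial.

9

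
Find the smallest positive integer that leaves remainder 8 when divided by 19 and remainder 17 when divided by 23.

x ≡ 8 (mod 19) gives x ∈ {8, 27, 46, 65, 84, 103, 122, 141, …}.
The first of these with x mod 23 = 17 is 293.

293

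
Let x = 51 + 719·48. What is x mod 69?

63

719·48 = 34512.
34512 mod 69 = 12 (since 500·69 = 34500).
(51 + 12) mod 69 = 63.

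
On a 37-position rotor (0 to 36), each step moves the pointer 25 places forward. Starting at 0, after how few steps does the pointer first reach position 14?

The inverse of 25 mod 37 is 3 (since 25·3 = 75 ≡ 1).
Multiplying both sides by 3: x ≡ 3·14 = 42 ≡ 5 (mod 37).
Check: 25·5 = 125 = 3·37 + 14.

5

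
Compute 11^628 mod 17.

4

By repeated squaring mod 17: 11^1≡11, 11^2≡2, 11^4≡4, 11^8≡16, 11^16≡1, 11^32≡1, 11^64≡1, 11^128≡1, 11^256≡1, 11^512≡1.
Since 628 = 4 + 16 + 32 + 64 + 512 in binary, 11^628 ≡ 4·1·1·1·1 ≡ 4 (mod 17).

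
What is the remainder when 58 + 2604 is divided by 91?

2604 − 28·91 = 56, so 2604 ≡ 56 (mod 91).
(58 + 56) mod 91 = 23.

23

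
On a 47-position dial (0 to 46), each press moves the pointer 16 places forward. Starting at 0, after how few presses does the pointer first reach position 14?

42

The inverse of 16 mod 47 is 3 (since 16·3 = 48 ≡ 1).
Multiplying both sides by 3: x ≡ 3·14 = 42 ≡ 42 (mod 47).
Check: 16·42 = 672 = 14·47 + 14.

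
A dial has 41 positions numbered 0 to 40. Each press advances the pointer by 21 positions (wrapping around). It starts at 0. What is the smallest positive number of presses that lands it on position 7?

14

The inverse of 21 mod 41 is 2 (since 21·2 = 42 ≡ 1).
So x ≡ 2·7 = 14 ≡ 14 (mod 41).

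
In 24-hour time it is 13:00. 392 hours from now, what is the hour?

21

392 − 16·24 = 8, so 392 ≡ 8 (mod 24).
(13 + 8) mod 24 = 21.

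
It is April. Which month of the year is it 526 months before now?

June

526 − 43·12 = 10, so 526 ≡ 10 (mod 12).
April − 10 months → June.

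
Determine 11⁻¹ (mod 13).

6

13 = 1·11 + 2
11 = 5·2 + 1
2 = 2·1 + 0
Back-substituting gives 11·6 ≡ 1 (mod 13).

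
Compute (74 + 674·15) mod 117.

674·15 = 10110.
10110 mod 117 = 48 (since 86·117 = 10062).
(74 + 48) mod 117 = 5.

5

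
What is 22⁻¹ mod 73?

10

22·10 = 220 = 3·73 + 1, so 22⁻¹ ≡ 10 (mod 73).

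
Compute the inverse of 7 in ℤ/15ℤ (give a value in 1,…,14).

15 = 2·7 + 1
7 = 7·1 + 0
Back-substituting gives 7·13 ≡ 1 (mod 15).

13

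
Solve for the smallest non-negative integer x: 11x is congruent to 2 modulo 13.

12

The inverse of 11 mod 13 is 6 (since 11·6 = 66 ≡ 1).
So x ≡ 6·2 = 12 ≡ 12 (mod 13).
Check: 11·12 = 132 = 10·13 + 2.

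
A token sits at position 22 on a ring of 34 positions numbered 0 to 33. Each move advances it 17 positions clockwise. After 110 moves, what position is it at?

22

110·17 = 1870.
1870 = 55·34 + 0, so 1870 mod 34 = 0.
(22 + 0) mod 34 = 22.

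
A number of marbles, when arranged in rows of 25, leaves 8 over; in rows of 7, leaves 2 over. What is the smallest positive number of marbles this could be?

58

x ≡ 2 (mod 7) gives x ∈ {2, 9, 16, 23, 30, 37, 44, 51, …}.
The first of these with x mod 25 = 8 is 58.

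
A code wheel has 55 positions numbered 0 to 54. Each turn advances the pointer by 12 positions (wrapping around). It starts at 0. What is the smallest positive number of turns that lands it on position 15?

12⁻¹ ≡ 23 (mod 55) because 12·23 = 276 = 5·55 + 1.
Multiplying both sides by 23: x ≡ 23·15 = 345 ≡ 15 (mod 55).

15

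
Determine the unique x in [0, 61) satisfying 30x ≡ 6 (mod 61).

49

The inverse of 30 mod 61 is 59 (since 30·59 = 1770 ≡ 1).
Multiplying both sides by 59: x ≡ 59·6 = 354 ≡ 49 (mod 61).
Check: 30·49 = 1470 = 24·61 + 6.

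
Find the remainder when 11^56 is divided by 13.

9

By repeated squaring mod 13: 11^1≡11, 11^2≡4, 11^4≡3, 11^8≡9, 11^16≡3, 11^32≡9.
56 = 8 + 16 + 32, so 11^56 ≡ 9·3·9 ≡ 9 (mod 13).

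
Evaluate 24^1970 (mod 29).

Successive squares of 24 mod 29: 24^1≡24, 24^2≡25, 24^4≡16, 24^8≡24, 24^16≡25, 24^32≡16, 24^64≡24, 24^128≡25, 24^256≡16, 24^512≡24, 24^1024≡25.
1970 = 2 + 16 + 32 + 128 + 256 + 512 + 1024, so 24^1970 ≡ 25·25·16·25·16·24·25 ≡ 20 (mod 29).

20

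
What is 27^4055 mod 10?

3

The units digit of 27^n cycles with period 4: 7, 9, 3, 1, …
4055 leaves remainder 3 on division by 4, so 27^4055 ends in 3.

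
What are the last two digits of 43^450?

49

Square-and-reduce mod 100: 43^1≡43, 43^2≡49, 43^4≡1, 43^8≡1, 43^16≡1, 43^32≡1, 43^64≡1, 43^128≡1, 43^256≡1.
450 = 2 + 64 + 128 + 256, so 43^450 ≡ 49·1·1·1 ≡ 49 (mod 100).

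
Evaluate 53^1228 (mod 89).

78

Square-and-reduce mod 89: 53^1≡53, 53^2≡50, 53^4≡8, 53^8≡64, 53^16≡2, 53^32≡4, 53^64≡16, 53^128≡78, 53^256≡32, 53^512≡45, 53^1024≡67.
Since 1228 = 4 + 8 + 64 + 128 + 1024 in binary, 53^1228 ≡ 8·64·16·78·67 ≡ 78 (mod 89).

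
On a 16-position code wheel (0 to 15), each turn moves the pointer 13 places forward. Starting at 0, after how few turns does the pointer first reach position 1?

13⁻¹ ≡ 5 (mod 16) because 13·5 = 65 = 4·16 + 1.
Multiplying both sides by 5: x ≡ 5·1 = 5 ≡ 5 (mod 16).

5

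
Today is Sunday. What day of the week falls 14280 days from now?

Sunday

Dividing 14280 by 7 gives quotient 2040 and remainder 0.
Sunday + 0 days → Sunday.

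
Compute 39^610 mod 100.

1

By repeated squaring mod 100: 39^1≡39, 39^2≡21, 39^4≡41, 39^8≡81, 39^16≡61, 39^32≡21, 39^64≡41, 39^128≡81, 39^256≡61, 39^512≡21.
610 = 2 + 32 + 64 + 512, so 39^610 ≡ 21·21·41·21 ≡ 1 (mod 100).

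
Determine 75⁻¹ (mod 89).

89 = 1·75 + 14
75 = 5·14 + 5
14 = 2·5 + 4
5 = 1·4 + 1
4 = 4·1 + 0
Back-substituting gives 75·19 ≡ 1 (mod 89).

19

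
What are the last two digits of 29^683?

89

Square-and-reduce mod 100: 29^1≡29, 29^2≡41, 29^4≡81, 29^8≡61, 29^16≡21, 29^32≡41, 29^64≡81, 29^128≡61, 29^256≡21, 29^512≡41.
Since 683 = 1 + 2 + 8 + 32 + 128 + 512 in binary, 29^683 ≡ 29·41·61·41·61·41 ≡ 89 (mod 100).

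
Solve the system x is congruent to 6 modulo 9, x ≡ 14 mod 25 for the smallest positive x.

Since 25·4 ≡ 1 (mod 9), take x = 14 + 25·((6−14)·4 mod 9) = 14 + 25·4 = 114.
Check: 114 mod 9 = 6, 114 mod 25 = 14.

114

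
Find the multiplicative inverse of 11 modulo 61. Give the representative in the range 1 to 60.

61 = 5·11 + 6
11 = 1·6 + 5
6 = 1·5 + 1
5 = 5·1 + 0
Back-substituting gives 11·50 ≡ 1 (mod 61).

50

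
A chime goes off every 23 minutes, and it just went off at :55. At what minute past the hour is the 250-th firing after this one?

250·23 = 5750.
5750 mod 60 = 50 (since 95·60 = 5700).
(55 + 50) mod 60 = 45.

45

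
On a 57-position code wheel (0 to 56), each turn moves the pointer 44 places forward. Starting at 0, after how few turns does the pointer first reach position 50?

40

44⁻¹ ≡ 35 (mod 57) because 44·35 = 1540 = 27·57 + 1.
Multiplying both sides by 35: x ≡ 35·50 = 1750 ≡ 40 (mod 57).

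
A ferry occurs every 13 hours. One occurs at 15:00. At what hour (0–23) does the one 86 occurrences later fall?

5

86·13 = 1118.
1118 = 46·24 + 14, so 1118 mod 24 = 14.
(15 + 14) mod 24 = 5.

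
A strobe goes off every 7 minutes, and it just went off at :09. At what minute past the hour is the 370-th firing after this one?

19

370·7 = 2590.
2590 = 43·60 + 10, so 2590 mod 60 = 10.
(9 + 10) mod 60 = 19.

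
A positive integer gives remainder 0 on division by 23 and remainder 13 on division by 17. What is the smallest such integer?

115

x ≡ 13 (mod 17) gives x ∈ {13, 30, 47, 64, 81, 98, 115}.
The first of these with x mod 23 = 0 is 115.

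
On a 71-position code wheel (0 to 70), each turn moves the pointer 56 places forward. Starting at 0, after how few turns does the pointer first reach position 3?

The inverse of 56 mod 71 is 52 (since 56·52 = 2912 ≡ 1).
So x ≡ 52·3 = 156 ≡ 14 (mod 71).

14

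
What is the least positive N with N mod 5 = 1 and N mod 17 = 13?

x ≡ 1 (mod 5) gives x ∈ {1, 6, 11, 16, 21, 26, 31, 36, …}.
The first of these with x mod 17 = 13 is 81.

81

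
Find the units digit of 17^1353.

7

Powers of 7 mod 10 repeat with period 4: 7, 9, 3, 1.
1353 mod 4 = 1, so the last digit matches 7^1 = 7.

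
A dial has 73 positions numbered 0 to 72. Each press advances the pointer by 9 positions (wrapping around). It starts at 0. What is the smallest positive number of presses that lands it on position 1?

The inverse of 9 mod 73 is 65 (since 9·65 = 585 ≡ 1).
So x ≡ 65·1 = 65 ≡ 65 (mod 73).
Check: 9·65 = 585 = 8·73 + 1.

65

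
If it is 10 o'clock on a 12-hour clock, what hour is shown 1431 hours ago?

1431 − 119·12 = 3, so 1431 ≡ 3 (mod 12).
10 − 3 → 7 on a 12-hour dial.

7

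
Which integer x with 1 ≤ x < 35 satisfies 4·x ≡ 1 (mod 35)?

35 = 8·4 + 3
4 = 1·3 + 1
3 = 3·1 + 0
Back-substituting gives 4·9 ≡ 1 (mod 35).

9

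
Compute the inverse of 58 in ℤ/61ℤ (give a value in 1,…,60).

20

58·20 = 1160 = 19·61 + 1, so 58⁻¹ ≡ 20 (mod 61).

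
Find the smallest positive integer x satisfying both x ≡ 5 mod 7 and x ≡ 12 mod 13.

x ≡ 5 (mod 7) gives x ∈ {5, 12}.
The first of these with x mod 13 = 12 is 12.

12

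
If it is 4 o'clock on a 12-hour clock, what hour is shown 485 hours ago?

11

485 − 40·12 = 5, so 485 ≡ 5 (mod 12).
4 − 5 → 11 on a 12-hour dial.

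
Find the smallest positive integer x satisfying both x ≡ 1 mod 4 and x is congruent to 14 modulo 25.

x ≡ 1 (mod 4) gives x ∈ {1, 5, 9, 13, 17, 21, 25, 29, …}.
The first of these with x mod 25 = 14 is 89.

89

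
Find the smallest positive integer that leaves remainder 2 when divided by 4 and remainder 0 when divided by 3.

Since 3·3 ≡ 1 (mod 4), take x = 0 + 3·((2−0)·3 mod 4) = 0 + 3·2 = 6.
Check: 6 mod 4 = 2, 6 mod 3 = 0.

6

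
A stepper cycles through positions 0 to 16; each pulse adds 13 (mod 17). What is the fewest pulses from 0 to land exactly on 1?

17 = 1·13 + 4
13 = 3·4 + 1
4 = 4·1 + 0
Back-substituting gives 13·4 ≡ 1 (mod 17).

4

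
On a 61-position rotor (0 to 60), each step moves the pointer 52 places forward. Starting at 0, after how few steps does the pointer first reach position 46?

22

The inverse of 52 mod 61 is 27 (since 52·27 = 1404 ≡ 1).
Multiplying both sides by 27: x ≡ 27·46 = 1242 ≡ 22 (mod 61).
Check: 52·22 = 1144 = 18·61 + 46.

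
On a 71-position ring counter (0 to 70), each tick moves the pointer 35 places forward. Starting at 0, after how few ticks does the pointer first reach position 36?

70

35⁻¹ ≡ 69 (mod 71) because 35·69 = 2415 = 34·71 + 1.
So x ≡ 69·36 = 2484 ≡ 70 (mod 71).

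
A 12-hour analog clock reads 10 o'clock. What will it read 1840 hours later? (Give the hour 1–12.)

2

1840 − 153·12 = 4, so 1840 ≡ 4 (mod 12).
10 + 4 → 2 on a 12-hour dial.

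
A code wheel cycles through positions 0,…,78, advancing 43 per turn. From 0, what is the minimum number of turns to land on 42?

12

The inverse of 43 mod 79 is 68 (since 43·68 = 2924 ≡ 1).
So x ≡ 68·42 = 2856 ≡ 12 (mod 79).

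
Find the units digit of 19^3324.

1

The units digit of 19^n cycles with period 2: 9, 1, …
3324 mod 2 = 0, so the last digit matches 9^2 = 1.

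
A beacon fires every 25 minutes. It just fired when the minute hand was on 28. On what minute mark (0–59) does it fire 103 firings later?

103·25 = 2575.
2575 − 42·60 = 55, so 2575 ≡ 55 (mod 60).
(28 + 55) mod 60 = 23.

23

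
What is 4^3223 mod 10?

The units digit of 4^n cycles with period 2: 4, 6, …
3223 mod 2 = 1, so the last digit matches 4^1 = 4.

4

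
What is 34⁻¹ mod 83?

83 = 2·34 + 15
34 = 2·15 + 4
15 = 3·4 + 3
4 = 1·3 + 1
3 = 3·1 + 0
Back-substituting gives 34·22 ≡ 1 (mod 83).

22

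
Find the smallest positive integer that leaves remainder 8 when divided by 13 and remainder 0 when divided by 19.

190

x ≡ 8 (mod 13) gives x ∈ {8, 21, 34, 47, 60, 73, 86, 99, …}.
The first of these with x mod 19 = 0 is 190.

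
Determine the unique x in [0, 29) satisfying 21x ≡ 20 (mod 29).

12

21⁻¹ ≡ 18 (mod 29) because 21·18 = 378 = 13·29 + 1.
So x ≡ 18·20 = 360 ≡ 12 (mod 29).
Check: 21·12 = 252 = 8·29 + 20.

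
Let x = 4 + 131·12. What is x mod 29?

10

131·12 = 1572.
1572 mod 29 = 6 (since 54·29 = 1566).
(4 + 6) mod 29 = 10.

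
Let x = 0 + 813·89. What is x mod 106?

813·89 = 72357.
Dividing 72357 by 106 gives quotient 682 and remainder 65.
(0 + 65) mod 106 = 65.

65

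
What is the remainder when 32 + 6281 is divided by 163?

Dividing 6281 by 163 gives quotient 38 and remainder 87.
(32 + 87) mod 163 = 119.

119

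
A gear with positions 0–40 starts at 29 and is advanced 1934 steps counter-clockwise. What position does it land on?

1934 = 47·41 + 7, so 1934 mod 41 = 7.
(29 − 7) mod 41 = 22.

22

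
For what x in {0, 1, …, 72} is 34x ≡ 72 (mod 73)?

The inverse of 34 mod 73 is 58 (since 34·58 = 1972 ≡ 1).
So x ≡ 58·72 = 4176 ≡ 15 (mod 73).
Check: 34·15 = 510 = 6·73 + 72.

15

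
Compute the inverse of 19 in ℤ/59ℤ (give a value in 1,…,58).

59 = 3·19 + 2
19 = 9·2 + 1
2 = 2·1 + 0
Back-substituting gives 19·28 ≡ 1 (mod 59).

28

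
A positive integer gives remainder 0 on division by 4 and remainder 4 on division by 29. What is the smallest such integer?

4

x ≡ 0 (mod 4) gives x ∈ {0, 4}.
The first of these with x mod 29 = 4 is 4.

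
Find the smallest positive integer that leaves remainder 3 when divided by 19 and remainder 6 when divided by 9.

x ≡ 6 (mod 9) gives x ∈ {6, 15, 24, 33, 42, 51, 60}.
The first of these with x mod 19 = 3 is 60.

60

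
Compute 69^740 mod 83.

30

By repeated squaring mod 83: 69^1≡69, 69^2≡30, 69^4≡70, 69^8≡3, 69^16≡9, 69^32≡81, 69^64≡4, 69^128≡16, 69^256≡7, 69^512≡49.
740 = 4 + 32 + 64 + 128 + 512, so 69^740 ≡ 70·81·4·16·49 ≡ 30 (mod 83).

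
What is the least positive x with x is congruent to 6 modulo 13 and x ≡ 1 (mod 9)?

19

Since 9·3 ≡ 1 (mod 13), take x = 1 + 9·((6−1)·3 mod 13) = 1 + 9·2 = 19.
Check: 19 mod 13 = 6, 19 mod 9 = 1.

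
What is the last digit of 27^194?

9

Last digits of 7^n: 7, 9, 3, 1 (period 4).
194 leaves remainder 2 on division by 4, so 27^194 ends in 9.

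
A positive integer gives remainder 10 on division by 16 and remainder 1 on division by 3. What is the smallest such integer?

x ≡ 1 (mod 3) gives x ∈ {1, 4, 7, 10}.
The first of these with x mod 16 = 10 is 10.

10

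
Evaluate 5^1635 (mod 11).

Successive squares of 5 mod 11: 5^1≡5, 5^2≡3, 5^4≡9, 5^8≡4, 5^16≡5, 5^32≡3, 5^64≡9, 5^128≡4, 5^256≡5, 5^512≡3, 5^1024≡9.
Since 1635 = 1 + 2 + 32 + 64 + 512 + 1024 in binary, 5^1635 ≡ 5·3·3·9·3·9 ≡ 1 (mod 11).

1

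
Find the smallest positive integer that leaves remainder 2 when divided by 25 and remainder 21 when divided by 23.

527

x ≡ 21 (mod 23) gives x ∈ {21, 44, 67, 90, 113, 136, 159, 182, …}.
The first of these with x mod 25 = 2 is 527.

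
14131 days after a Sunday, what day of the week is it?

Friday

Dividing 14131 by 7 gives quotient 2018 and remainder 5.
Sunday + 5 days → Friday.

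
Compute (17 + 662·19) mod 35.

30

662·19 = 12578.
Dividing 12578 by 35 gives quotient 359 and remainder 13.
(17 + 13) mod 35 = 30.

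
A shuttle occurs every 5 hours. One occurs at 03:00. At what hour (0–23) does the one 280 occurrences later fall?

11

280·5 = 1400.
1400 mod 24 = 8 (since 58·24 = 1392).
(3 + 8) mod 24 = 11.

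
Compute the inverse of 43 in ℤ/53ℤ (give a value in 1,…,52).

37

53 = 1·43 + 10
43 = 4·10 + 3
10 = 3·3 + 1
3 = 3·1 + 0
Back-substituting gives 43·37 ≡ 1 (mod 53).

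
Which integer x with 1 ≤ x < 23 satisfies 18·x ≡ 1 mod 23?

9

18·9 = 162 = 7·23 + 1, so 18⁻¹ ≡ 9 (mod 23).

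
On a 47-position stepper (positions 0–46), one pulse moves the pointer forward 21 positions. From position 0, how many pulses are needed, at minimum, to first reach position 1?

21·9 = 189 = 4·47 + 1, so 21⁻¹ ≡ 9 (mod 47).

9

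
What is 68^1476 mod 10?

Powers of 8 mod 10 repeat with period 4: 8, 4, 2, 6.
1476 mod 4 = 0, so the last digit matches 8^4 = 6.

6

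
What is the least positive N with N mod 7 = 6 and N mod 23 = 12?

104

x ≡ 6 (mod 7) gives x ∈ {6, 13, 20, 27, 34, 41, 48, 55, …}.
The first of these with x mod 23 = 12 is 104.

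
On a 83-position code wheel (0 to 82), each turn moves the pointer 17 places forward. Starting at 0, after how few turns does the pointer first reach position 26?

65

The inverse of 17 mod 83 is 44 (since 17·44 = 748 ≡ 1).
So x ≡ 44·26 = 1144 ≡ 65 (mod 83).
Check: 17·65 = 1105 = 13·83 + 26.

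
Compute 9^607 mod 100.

69

Successive squares of 9 mod 100: 9^1≡9, 9^2≡81, 9^4≡61, 9^8≡21, 9^16≡41, 9^32≡81, 9^64≡61, 9^128≡21, 9^256≡41, 9^512≡81.
607 = 1 + 2 + 4 + 8 + 16 + 64 + 512, so 9^607 ≡ 9·81·61·21·41·61·81 ≡ 69 (mod 100).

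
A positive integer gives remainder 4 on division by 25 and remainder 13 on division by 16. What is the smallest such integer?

29

Since 16·11 ≡ 1 (mod 25), take x = 13 + 16·((4−13)·11 mod 25) = 13 + 16·1 = 29.
Check: 29 mod 25 = 4, 29 mod 16 = 13.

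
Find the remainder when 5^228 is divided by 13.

1

By repeated squaring mod 13: 5^1≡5, 5^2≡12, 5^4≡1, 5^8≡1, 5^16≡1, 5^32≡1, 5^64≡1, 5^128≡1.
Since 228 = 4 + 32 + 64 + 128 in binary, 5^228 ≡ 1·1·1·1 ≡ 1 (mod 13).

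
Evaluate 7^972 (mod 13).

1

Successive squares of 7 mod 13: 7^1≡7, 7^2≡10, 7^4≡9, 7^8≡3, 7^16≡9, 7^32≡3, 7^64≡9, 7^128≡3, 7^256≡9, 7^512≡3.
972 = 4 + 8 + 64 + 128 + 256 + 512, so 7^972 ≡ 9·3·9·3·9·3 ≡ 1 (mod 13).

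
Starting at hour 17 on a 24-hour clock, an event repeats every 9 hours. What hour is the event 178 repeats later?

178·9 = 1602.
1602 = 66·24 + 18, so 1602 mod 24 = 18.
(17 + 18) mod 24 = 11.

11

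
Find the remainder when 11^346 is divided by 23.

By repeated squaring mod 23: 11^1≡11, 11^2≡6, 11^4≡13, 11^8≡8, 11^16≡18, 11^32≡2, 11^64≡4, 11^128≡16, 11^256≡3.
346 = 2 + 8 + 16 + 64 + 256, so 11^346 ≡ 6·8·18·4·3 ≡ 18 (mod 23).

18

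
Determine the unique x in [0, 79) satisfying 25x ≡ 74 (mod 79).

63

25⁻¹ ≡ 19 (mod 79) because 25·19 = 475 = 6·79 + 1.
So x ≡ 19·74 = 1406 ≡ 63 (mod 79).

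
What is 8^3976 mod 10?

6

Last digits of 8^n: 8, 4, 2, 6 (period 4).
3976 leaves remainder 0 on division by 4, so 8^3976 ends in 6.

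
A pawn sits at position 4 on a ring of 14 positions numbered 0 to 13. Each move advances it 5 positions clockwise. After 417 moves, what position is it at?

3

417·5 = 2085.
2085 = 148·14 + 13, so 2085 mod 14 = 13.
(4 + 13) mod 14 = 3.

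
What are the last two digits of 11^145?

Successive squares of 11 mod 100: 11^1≡11, 11^2≡21, 11^4≡41, 11^8≡81, 11^16≡61, 11^32≡21, 11^64≡41, 11^128≡81.
Since 145 = 1 + 16 + 128 in binary, 11^145 ≡ 11·61·81 ≡ 51 (mod 100).

51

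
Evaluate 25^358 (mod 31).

25

Successive squares of 25 mod 31: 25^1≡25, 25^2≡5, 25^4≡25, 25^8≡5, 25^16≡25, 25^32≡5, 25^64≡25, 25^128≡5, 25^256≡25.
Since 358 = 2 + 4 + 32 + 64 + 256 in binary, 25^358 ≡ 5·25·5·25·25 ≡ 25 (mod 31).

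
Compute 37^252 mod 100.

Square-and-reduce mod 100: 37^1≡37, 37^2≡69, 37^4≡61, 37^8≡21, 37^16≡41, 37^32≡81, 37^64≡61, 37^128≡21.
Since 252 = 4 + 8 + 16 + 32 + 64 + 128 in binary, 37^252 ≡ 61·21·41·81·61·21 ≡ 81 (mod 100).

81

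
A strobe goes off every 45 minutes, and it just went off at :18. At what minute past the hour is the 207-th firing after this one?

207·45 = 9315.
9315 = 155·60 + 15, so 9315 mod 60 = 15.
(18 + 15) mod 60 = 33.

33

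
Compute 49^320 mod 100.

By repeated squaring mod 100: 49^1≡49, 49^2≡1, 49^4≡1, 49^8≡1, 49^16≡1, 49^32≡1, 49^64≡1, 49^128≡1, 49^256≡1.
Since 320 = 64 + 256 in binary, 49^320 ≡ 1·1 ≡ 1 (mod 100).

1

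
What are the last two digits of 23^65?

Successive squares of 23 mod 100: 23^1≡23, 23^2≡29, 23^4≡41, 23^8≡81, 23^16≡61, 23^32≡21, 23^64≡41.
Since 65 = 1 + 64 in binary, 23^65 ≡ 23·41 ≡ 43 (mod 100).

43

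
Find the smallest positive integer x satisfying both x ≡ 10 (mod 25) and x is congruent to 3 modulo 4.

35

Since 4·19 ≡ 1 (mod 25), take x = 3 + 4·((10−3)·19 mod 25) = 3 + 4·8 = 35.
Check: 35 mod 25 = 10, 35 mod 4 = 3.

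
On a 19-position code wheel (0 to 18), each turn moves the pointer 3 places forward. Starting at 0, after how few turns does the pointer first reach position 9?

3

The inverse of 3 mod 19 is 13 (since 3·13 = 39 ≡ 1).
Multiplying both sides by 13: x ≡ 13·9 = 117 ≡ 3 (mod 19).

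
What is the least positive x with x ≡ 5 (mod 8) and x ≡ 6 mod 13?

Since 13·5 ≡ 1 (mod 8), take x = 6 + 13·((5−6)·5 mod 8) = 6 + 13·3 = 45.
Check: 45 mod 8 = 5, 45 mod 13 = 6.

45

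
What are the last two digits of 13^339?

77

By repeated squaring mod 100: 13^1≡13, 13^2≡69, 13^4≡61, 13^8≡21, 13^16≡41, 13^32≡81, 13^64≡61, 13^128≡21, 13^256≡41.
Since 339 = 1 + 2 + 16 + 64 + 256 in binary, 13^339 ≡ 13·69·41·61·41 ≡ 77 (mod 100).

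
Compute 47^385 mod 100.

Square-and-reduce mod 100: 47^1≡47, 47^2≡9, 47^4≡81, 47^8≡61, 47^16≡21, 47^32≡41, 47^64≡81, 47^128≡61, 47^256≡21.
Since 385 = 1 + 128 + 256 in binary, 47^385 ≡ 47·61·21 ≡ 7 (mod 100).

7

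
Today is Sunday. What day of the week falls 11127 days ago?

Wednesday

Dividing 11127 by 7 gives quotient 1589 and remainder 4.
Sunday − 4 days → Wednesday.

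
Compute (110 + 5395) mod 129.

5395 − 41·129 = 106, so 5395 ≡ 106 (mod 129).
(110 + 106) mod 129 = 87.

87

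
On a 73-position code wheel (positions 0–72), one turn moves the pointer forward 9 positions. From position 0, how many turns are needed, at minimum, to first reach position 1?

65

9·65 = 585 = 8·73 + 1, so 9⁻¹ ≡ 65 (mod 73).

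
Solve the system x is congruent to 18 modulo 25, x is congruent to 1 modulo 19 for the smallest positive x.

343

Since 19·4 ≡ 1 (mod 25), take x = 1 + 19·((18−1)·4 mod 25) = 1 + 19·18 = 343.
Check: 343 mod 25 = 18, 343 mod 19 = 1.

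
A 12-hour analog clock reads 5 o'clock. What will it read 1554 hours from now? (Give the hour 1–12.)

11

1554 − 129·12 = 6, so 1554 ≡ 6 (mod 12).
5 + 6 → 11 on a 12-hour dial.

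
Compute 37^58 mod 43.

Successive squares of 37 mod 43: 37^1≡37, 37^2≡36, 37^4≡6, 37^8≡36, 37^16≡6, 37^32≡36.
Since 58 = 2 + 8 + 16 + 32 in binary, 37^58 ≡ 36·36·6·36 ≡ 6 (mod 43).

6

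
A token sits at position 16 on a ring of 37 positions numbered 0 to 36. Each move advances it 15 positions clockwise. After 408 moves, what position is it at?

31

408·15 = 6120.
6120 − 165·37 = 15, so 6120 ≡ 15 (mod 37).
(16 + 15) mod 37 = 31.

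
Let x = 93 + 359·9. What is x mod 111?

105

359·9 = 3231.
Dividing 3231 by 111 gives quotient 29 and remainder 12.
(93 + 12) mod 111 = 105.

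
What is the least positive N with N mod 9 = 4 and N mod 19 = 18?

x ≡ 4 (mod 9) gives x ∈ {4, 13, 22, 31, 40, 49, 58, 67, …}.
The first of these with x mod 19 = 18 is 94.

94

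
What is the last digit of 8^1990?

4

The units digit of 8^n cycles with period 4: 8, 4, 2, 6, …
1990 mod 4 = 2, so the last digit matches 8^2 = 4.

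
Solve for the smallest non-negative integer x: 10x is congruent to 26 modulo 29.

10⁻¹ ≡ 3 (mod 29) because 10·3 = 30 = 1·29 + 1.
So x ≡ 3·26 = 78 ≡ 20 (mod 29).

20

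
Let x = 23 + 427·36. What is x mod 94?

427·36 = 15372.
Dividing 15372 by 94 gives quotient 163 and remainder 50.
(23 + 50) mod 94 = 73.

73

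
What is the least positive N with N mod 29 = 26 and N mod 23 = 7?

490

Since 23·24 ≡ 1 (mod 29), take x = 7 + 23·((26−7)·24 mod 29) = 7 + 23·21 = 490.
Check: 490 mod 29 = 26, 490 mod 23 = 7.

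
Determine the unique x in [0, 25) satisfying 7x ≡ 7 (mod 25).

1

7⁻¹ ≡ 18 (mod 25) because 7·18 = 126 = 5·25 + 1.
So x ≡ 18·7 = 126 ≡ 1 (mod 25).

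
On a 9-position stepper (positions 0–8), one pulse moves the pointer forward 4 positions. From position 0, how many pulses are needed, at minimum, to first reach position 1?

4·7 = 28 = 3·9 + 1, so 4⁻¹ ≡ 7 (mod 9).

7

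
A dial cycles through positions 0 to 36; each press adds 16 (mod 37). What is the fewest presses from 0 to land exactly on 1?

16·7 = 112 = 3·37 + 1, so 16⁻¹ ≡ 7 (mod 37).

7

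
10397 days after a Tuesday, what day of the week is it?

Thursday

10397 − 1485·7 = 2, so 10397 ≡ 2 (mod 7).
Tuesday + 2 days → Thursday.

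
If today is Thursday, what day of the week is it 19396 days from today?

Dividing 19396 by 7 gives quotient 2770 and remainder 6.
Thursday + 6 days → Wednesday.

Wednesday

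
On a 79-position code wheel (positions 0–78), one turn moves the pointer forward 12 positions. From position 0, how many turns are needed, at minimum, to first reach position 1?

33

12·33 = 396 = 5·79 + 1, so 12⁻¹ ≡ 33 (mod 79).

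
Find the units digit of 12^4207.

8

Powers of 2 mod 10 repeat with period 4: 2, 4, 8, 6.
4207 leaves remainder 3 on division by 4, so 12^4207 ends in 8.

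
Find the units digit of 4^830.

6

The units digit of 4^n cycles with period 2: 4, 6, …
830 leaves remainder 0 on division by 2, so 4^830 ends in 6.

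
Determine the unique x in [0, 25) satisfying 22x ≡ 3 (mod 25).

24

22⁻¹ ≡ 8 (mod 25) because 22·8 = 176 = 7·25 + 1.
So x ≡ 8·3 = 24 ≡ 24 (mod 25).
Check: 22·24 = 528 = 21·25 + 3.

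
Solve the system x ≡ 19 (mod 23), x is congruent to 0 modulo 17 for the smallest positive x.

272

x ≡ 0 (mod 17) gives x ∈ {0, 17, 34, 51, 68, 85, 102, 119, …}.
The first of these with x mod 23 = 19 is 272.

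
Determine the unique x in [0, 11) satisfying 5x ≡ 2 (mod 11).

5⁻¹ ≡ 9 (mod 11) because 5·9 = 45 = 4·11 + 1.
So x ≡ 9·2 = 18 ≡ 7 (mod 11).
Check: 5·7 = 35 = 3·11 + 2.

7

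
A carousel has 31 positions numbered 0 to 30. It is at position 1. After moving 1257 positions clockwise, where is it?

1257 mod 31 = 17 (since 40·31 = 1240).
(1 + 17) mod 31 = 18.

18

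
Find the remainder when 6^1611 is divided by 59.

43

Successive squares of 6 mod 59: 6^1≡6, 6^2≡36, 6^4≡57, 6^8≡4, 6^16≡16, 6^32≡20, 6^64≡46, 6^128≡51, 6^256≡5, 6^512≡25, 6^1024≡35.
Since 1611 = 1 + 2 + 8 + 64 + 512 + 1024 in binary, 6^1611 ≡ 6·36·4·46·25·35 ≡ 43 (mod 59).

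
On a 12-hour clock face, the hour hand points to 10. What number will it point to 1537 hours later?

Dividing 1537 by 12 gives quotient 128 and remainder 1.
10 + 1 → 11 on a 12-hour dial.

11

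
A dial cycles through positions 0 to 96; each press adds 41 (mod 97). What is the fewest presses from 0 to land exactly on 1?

71

97 = 2·41 + 15
41 = 2·15 + 11
15 = 1·11 + 4
11 = 2·4 + 3
4 = 1·3 + 1
3 = 3·1 + 0
Back-substituting gives 41·71 ≡ 1 (mod 97).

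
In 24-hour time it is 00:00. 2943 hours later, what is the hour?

15

2943 mod 24 = 15 (since 122·24 = 2928).
(0 + 15) mod 24 = 15.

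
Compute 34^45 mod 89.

Successive squares of 34 mod 89: 34^1≡34, 34^2≡88, 34^4≡1, 34^8≡1, 34^16≡1, 34^32≡1.
45 = 1 + 4 + 8 + 32, so 34^45 ≡ 34·1·1·1 ≡ 34 (mod 89).

34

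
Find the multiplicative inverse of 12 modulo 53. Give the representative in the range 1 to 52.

31

12·31 = 372 = 7·53 + 1, so 12⁻¹ ≡ 31 (mod 53).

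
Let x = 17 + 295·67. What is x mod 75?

57

295·67 = 19765.
19765 mod 75 = 40 (since 263·75 = 19725).
(17 + 40) mod 75 = 57.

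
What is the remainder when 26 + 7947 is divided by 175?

7947 mod 175 = 72 (since 45·175 = 7875).
(26 + 72) mod 175 = 98.

98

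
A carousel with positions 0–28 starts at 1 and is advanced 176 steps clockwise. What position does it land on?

3

176 = 6·29 + 2, so 176 mod 29 = 2.
(1 + 2) mod 29 = 3.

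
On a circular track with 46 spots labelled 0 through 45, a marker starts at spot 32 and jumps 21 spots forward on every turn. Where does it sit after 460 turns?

32

460·21 = 9660.
9660 = 210·46 + 0, so 9660 mod 46 = 0.
(32 + 0) mod 46 = 32.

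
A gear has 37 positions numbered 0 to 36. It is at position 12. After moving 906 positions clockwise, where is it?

30

906 = 24·37 + 18, so 906 mod 37 = 18.
(12 + 18) mod 37 = 30.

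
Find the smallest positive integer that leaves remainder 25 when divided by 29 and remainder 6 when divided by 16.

Since 16·20 ≡ 1 (mod 29), take x = 6 + 16·((25−6)·20 mod 29) = 6 + 16·3 = 54.
Check: 54 mod 29 = 25, 54 mod 16 = 6.

54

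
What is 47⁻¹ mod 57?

17

57 = 1·47 + 10
47 = 4·10 + 7
10 = 1·7 + 3
7 = 2·3 + 1
3 = 3·1 + 0
Back-substituting gives 47·17 ≡ 1 (mod 57).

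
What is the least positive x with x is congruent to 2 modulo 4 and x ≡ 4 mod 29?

62

x ≡ 2 (mod 4) gives x ∈ {2, 6, 10, 14, 18, 22, 26, 30, …}.
The first of these with x mod 29 = 4 is 62.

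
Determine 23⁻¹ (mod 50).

37

23·37 = 851 = 17·50 + 1, so 23⁻¹ ≡ 37 (mod 50).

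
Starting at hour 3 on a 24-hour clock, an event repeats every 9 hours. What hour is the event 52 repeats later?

52·9 = 468.
468 − 19·24 = 12, so 468 ≡ 12 (mod 24).
(3 + 12) mod 24 = 15.

15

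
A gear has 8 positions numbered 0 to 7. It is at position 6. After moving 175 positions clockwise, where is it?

5

175 = 21·8 + 7, so 175 mod 8 = 7.
(6 + 7) mod 8 = 5.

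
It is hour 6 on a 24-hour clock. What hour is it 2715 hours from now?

Dividing 2715 by 24 gives quotient 113 and remainder 3.
(6 + 3) mod 24 = 9.

9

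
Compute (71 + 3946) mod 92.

61

3946 = 42·92 + 82, so 3946 mod 92 = 82.
(71 + 82) mod 92 = 61.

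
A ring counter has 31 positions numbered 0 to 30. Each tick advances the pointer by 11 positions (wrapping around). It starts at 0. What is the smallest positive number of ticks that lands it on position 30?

14

The inverse of 11 mod 31 is 17 (since 11·17 = 187 ≡ 1).
So x ≡ 17·30 = 510 ≡ 14 (mod 31).
Check: 11·14 = 154 = 4·31 + 30.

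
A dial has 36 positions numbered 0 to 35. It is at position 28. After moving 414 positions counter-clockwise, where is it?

10

414 mod 36 = 18 (since 11·36 = 396).
(28 − 18) mod 36 = 10.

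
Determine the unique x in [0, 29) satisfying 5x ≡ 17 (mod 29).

15

The inverse of 5 mod 29 is 6 (since 5·6 = 30 ≡ 1).
So x ≡ 6·17 = 102 ≡ 15 (mod 29).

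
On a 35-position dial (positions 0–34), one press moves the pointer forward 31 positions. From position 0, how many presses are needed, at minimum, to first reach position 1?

35 = 1·31 + 4
31 = 7·4 + 3
4 = 1·3 + 1
3 = 3·1 + 0
Back-substituting gives 31·26 ≡ 1 (mod 35).

26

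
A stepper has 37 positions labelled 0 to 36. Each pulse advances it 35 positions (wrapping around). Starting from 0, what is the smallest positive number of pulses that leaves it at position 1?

35·18 = 630 = 17·37 + 1, so 35⁻¹ ≡ 18 (mod 37).

18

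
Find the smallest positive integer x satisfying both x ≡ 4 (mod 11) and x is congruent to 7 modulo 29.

268

x ≡ 4 (mod 11) gives x ∈ {4, 15, 26, 37, 48, 59, 70, 81, …}.
The first of these with x mod 29 = 7 is 268.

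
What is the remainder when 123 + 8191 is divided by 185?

174

8191 = 44·185 + 51, so 8191 mod 185 = 51.
(123 + 51) mod 185 = 174.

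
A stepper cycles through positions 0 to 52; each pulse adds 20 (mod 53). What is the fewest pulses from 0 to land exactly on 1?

53 = 2·20 + 13
20 = 1·13 + 7
13 = 1·7 + 6
7 = 1·6 + 1
6 = 6·1 + 0
Back-substituting gives 20·8 ≡ 1 (mod 53).

8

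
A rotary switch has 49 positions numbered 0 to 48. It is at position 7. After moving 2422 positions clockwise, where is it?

28

Dividing 2422 by 49 gives quotient 49 and remainder 21.
(7 + 21) mod 49 = 28.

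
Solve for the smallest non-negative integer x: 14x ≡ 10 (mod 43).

13

The inverse of 14 mod 43 is 40 (since 14·40 = 560 ≡ 1).
So x ≡ 40·10 = 400 ≡ 13 (mod 43).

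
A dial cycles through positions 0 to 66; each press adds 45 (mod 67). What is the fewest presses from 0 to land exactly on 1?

67 = 1·45 + 22
45 = 2·22 + 1
22 = 22·1 + 0
Back-substituting gives 45·3 ≡ 1 (mod 67).

3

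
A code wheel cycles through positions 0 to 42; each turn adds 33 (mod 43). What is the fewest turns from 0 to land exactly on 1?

43 = 1·33 + 10
33 = 3·10 + 3
10 = 3·3 + 1
3 = 3·1 + 0
Back-substituting gives 33·30 ≡ 1 (mod 43).

30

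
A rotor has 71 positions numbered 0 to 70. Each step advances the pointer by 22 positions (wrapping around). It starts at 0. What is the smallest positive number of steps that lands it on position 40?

47

22⁻¹ ≡ 42 (mod 71) because 22·42 = 924 = 13·71 + 1.
Multiplying both sides by 42: x ≡ 42·40 = 1680 ≡ 47 (mod 71).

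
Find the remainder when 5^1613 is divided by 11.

Square-and-reduce mod 11: 5^1≡5, 5^2≡3, 5^4≡9, 5^8≡4, 5^16≡5, 5^32≡3, 5^64≡9, 5^128≡4, 5^256≡5, 5^512≡3, 5^1024≡9.
Since 1613 = 1 + 4 + 8 + 64 + 512 + 1024 in binary, 5^1613 ≡ 5·9·4·9·3·9 ≡ 4 (mod 11).

4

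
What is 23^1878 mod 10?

Last digits of 3^n: 3, 9, 7, 1 (period 4).
1878 mod 4 = 2, so the last digit matches 3^2 = 9.

9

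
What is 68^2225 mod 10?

8

The units digit of 68^n cycles with period 4: 8, 4, 2, 6, …
2225 mod 4 = 1, so the last digit matches 8^1 = 8.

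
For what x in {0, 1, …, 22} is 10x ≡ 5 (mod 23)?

12

The inverse of 10 mod 23 is 7 (since 10·7 = 70 ≡ 1).
Multiplying both sides by 7: x ≡ 7·5 = 35 ≡ 12 (mod 23).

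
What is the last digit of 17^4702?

9

Powers of 7 mod 10 repeat with period 4: 7, 9, 3, 1.
4702 leaves remainder 2 on division by 4, so 17^4702 ends in 9.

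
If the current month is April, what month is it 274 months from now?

February

Dividing 274 by 12 gives quotient 22 and remainder 10.
April + 10 months → February.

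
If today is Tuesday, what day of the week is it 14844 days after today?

Saturday

Dividing 14844 by 7 gives quotient 2120 and remainder 4.
Tuesday + 4 days → Saturday.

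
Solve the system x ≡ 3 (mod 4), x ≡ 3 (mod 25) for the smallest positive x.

x ≡ 3 (mod 4) gives x ∈ {3}.
The first of these with x mod 25 = 3 is 3.

3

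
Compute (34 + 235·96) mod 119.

235·96 = 22560.
22560 mod 119 = 69 (since 189·119 = 22491).
(34 + 69) mod 119 = 103.

103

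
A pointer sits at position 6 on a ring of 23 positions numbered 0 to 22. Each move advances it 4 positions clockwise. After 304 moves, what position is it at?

304·4 = 1216.
Dividing 1216 by 23 gives quotient 52 and remainder 20.
(6 + 20) mod 23 = 3.

3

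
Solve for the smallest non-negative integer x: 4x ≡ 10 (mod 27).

4⁻¹ ≡ 7 (mod 27) because 4·7 = 28 = 1·27 + 1.
Multiplying both sides by 7: x ≡ 7·10 = 70 ≡ 16 (mod 27).

16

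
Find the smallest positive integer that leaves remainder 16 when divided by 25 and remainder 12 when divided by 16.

316

x ≡ 12 (mod 16) gives x ∈ {12, 28, 44, 60, 76, 92, 108, 124, …}.
The first of these with x mod 25 = 16 is 316.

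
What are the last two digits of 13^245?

Successive squares of 13 mod 100: 13^1≡13, 13^2≡69, 13^4≡61, 13^8≡21, 13^16≡41, 13^32≡81, 13^64≡61, 13^128≡21.
Since 245 = 1 + 4 + 16 + 32 + 64 + 128 in binary, 13^245 ≡ 13·61·41·81·61·21 ≡ 93 (mod 100).

93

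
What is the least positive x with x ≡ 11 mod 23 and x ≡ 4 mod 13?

x ≡ 4 (mod 13) gives x ∈ {4, 17, 30, 43, 56, 69, 82, 95, …}.
The first of these with x mod 23 = 11 is 264.

264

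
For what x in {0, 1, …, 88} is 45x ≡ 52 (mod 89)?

15

The inverse of 45 mod 89 is 2 (since 45·2 = 90 ≡ 1).
Multiplying both sides by 2: x ≡ 2·52 = 104 ≡ 15 (mod 89).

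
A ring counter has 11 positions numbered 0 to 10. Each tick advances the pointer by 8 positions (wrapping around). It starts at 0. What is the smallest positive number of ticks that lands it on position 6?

9

8⁻¹ ≡ 7 (mod 11) because 8·7 = 56 = 5·11 + 1.
So x ≡ 7·6 = 42 ≡ 9 (mod 11).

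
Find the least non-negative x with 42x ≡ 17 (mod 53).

The inverse of 42 mod 53 is 24 (since 42·24 = 1008 ≡ 1).
So x ≡ 24·17 = 408 ≡ 37 (mod 53).
Check: 42·37 = 1554 = 29·53 + 17.

37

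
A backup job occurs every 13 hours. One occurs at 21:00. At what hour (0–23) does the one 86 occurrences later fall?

11

86·13 = 1118.
1118 mod 24 = 14 (since 46·24 = 1104).
(21 + 14) mod 24 = 11.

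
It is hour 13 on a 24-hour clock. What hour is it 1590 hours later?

19

1590 = 66·24 + 6, so 1590 mod 24 = 6.
(13 + 6) mod 24 = 19.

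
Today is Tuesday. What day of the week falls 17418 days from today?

Thursday

17418 mod 7 = 2 (since 2488·7 = 17416).
Tuesday + 2 days → Thursday.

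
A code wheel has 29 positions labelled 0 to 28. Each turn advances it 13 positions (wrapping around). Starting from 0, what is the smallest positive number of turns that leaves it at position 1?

29 = 2·13 + 3
13 = 4·3 + 1
3 = 3·1 + 0
Back-substituting gives 13·9 ≡ 1 (mod 29).

9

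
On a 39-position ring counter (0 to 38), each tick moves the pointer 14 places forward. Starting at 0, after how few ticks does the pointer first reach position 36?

14⁻¹ ≡ 14 (mod 39) because 14·14 = 196 = 5·39 + 1.
So x ≡ 14·36 = 504 ≡ 36 (mod 39).
Check: 14·36 = 504 = 12·39 + 36.

36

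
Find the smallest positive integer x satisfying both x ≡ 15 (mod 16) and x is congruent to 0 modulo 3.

15

Since 3·11 ≡ 1 (mod 16), take x = 0 + 3·((15−0)·11 mod 16) = 0 + 3·5 = 15.
Check: 15 mod 16 = 15, 15 mod 3 = 0.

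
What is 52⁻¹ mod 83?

52·8 = 416 = 5·83 + 1, so 52⁻¹ ≡ 8 (mod 83).

8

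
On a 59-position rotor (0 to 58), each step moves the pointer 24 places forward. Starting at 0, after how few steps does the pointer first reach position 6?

The inverse of 24 mod 59 is 32 (since 24·32 = 768 ≡ 1).
So x ≡ 32·6 = 192 ≡ 15 (mod 59).

15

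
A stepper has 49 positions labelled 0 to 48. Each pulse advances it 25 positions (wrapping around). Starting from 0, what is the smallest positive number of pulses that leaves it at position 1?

49 = 1·25 + 24
25 = 1·24 + 1
24 = 24·1 + 0
Back-substituting gives 25·2 ≡ 1 (mod 49).

2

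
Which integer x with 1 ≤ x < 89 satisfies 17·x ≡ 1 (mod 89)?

17·21 = 357 = 4·89 + 1, so 17⁻¹ ≡ 21 (mod 89).

21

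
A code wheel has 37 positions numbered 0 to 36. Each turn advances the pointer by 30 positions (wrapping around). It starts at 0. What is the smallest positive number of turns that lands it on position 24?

The inverse of 30 mod 37 is 21 (since 30·21 = 630 ≡ 1).
So x ≡ 21·24 = 504 ≡ 23 (mod 37).

23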